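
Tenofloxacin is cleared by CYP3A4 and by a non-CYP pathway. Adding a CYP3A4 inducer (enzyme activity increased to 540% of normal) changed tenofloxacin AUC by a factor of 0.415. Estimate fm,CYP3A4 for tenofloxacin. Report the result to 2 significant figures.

0.32

Write x for the fraction cleared via CYP3A4. The observed AUC change means clearance rose to 1/0.415 = 2.41 of baseline.
Setting x·5.4 + (1 − x) = 2.41 and solving: x = (2.41 − 1)/(5.4 − 1) = 0.32.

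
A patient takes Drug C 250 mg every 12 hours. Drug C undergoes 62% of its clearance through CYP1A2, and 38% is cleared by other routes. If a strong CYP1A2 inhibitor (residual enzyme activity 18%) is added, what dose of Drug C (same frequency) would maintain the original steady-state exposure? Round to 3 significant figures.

The CYP1A2 pathway (62% of clearance) is reduced to 0.18× activity: 0.62 × 0.18 = 0.1116.
The remaining 38% of clearance is unaffected.
Relative clearance = 0.1116 + 0.38 = 0.4916.
Css,avg = (dose rate)/CL, so holding Css fixed requires dose ∝ CL: 250 × 0.4916 = 123 mg.

123 mg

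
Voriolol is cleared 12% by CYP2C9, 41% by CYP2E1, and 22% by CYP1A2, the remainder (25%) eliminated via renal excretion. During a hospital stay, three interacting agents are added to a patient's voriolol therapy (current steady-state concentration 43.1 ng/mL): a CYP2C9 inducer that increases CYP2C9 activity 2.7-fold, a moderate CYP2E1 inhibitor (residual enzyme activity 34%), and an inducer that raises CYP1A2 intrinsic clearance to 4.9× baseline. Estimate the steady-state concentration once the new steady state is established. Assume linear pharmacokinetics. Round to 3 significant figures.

24.1 ng/mL

The CYP2C9 pathway (12% of clearance) rises to 2.7× activity: 0.12 × 2.7 = 0.324.
The CYP2E1 pathway (41% of clearance) drops to 0.34× activity: 0.41 × 0.34 = 0.1394.
The CYP1A2 pathway (22% of clearance) is boosted to 4.9× activity: 0.22 × 4.9 = 1.078.
Non-CYP routes (25%) are unchanged.
CL_new/CL_old = 0.324 + 0.1394 + 1.078 + 0.25 = 1.7914.
Dividing the baseline by the relative clearance: 43.1 / 1.7914 = 24.1 ng/mL.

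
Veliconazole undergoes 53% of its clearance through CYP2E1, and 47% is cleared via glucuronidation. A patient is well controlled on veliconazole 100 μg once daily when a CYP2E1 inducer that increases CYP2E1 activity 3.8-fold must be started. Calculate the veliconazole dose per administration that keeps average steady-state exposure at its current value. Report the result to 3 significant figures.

248 μg

The CYP2E1 pathway (53% of clearance) is boosted to 3.8× activity: 0.53 × 3.8 = 2.014.
Non-CYP routes (47%) are unchanged.
Relative clearance = 2.014 + 0.47 = 2.484.
To maintain the same steady-state level, dose must scale with clearance: new dose = 100 × 2.484 = 248 μg.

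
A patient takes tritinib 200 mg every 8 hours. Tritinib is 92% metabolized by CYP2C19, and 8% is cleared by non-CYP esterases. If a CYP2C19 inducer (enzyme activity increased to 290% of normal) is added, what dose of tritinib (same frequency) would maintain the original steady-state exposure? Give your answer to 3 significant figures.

550 mg

The CYP2C19 pathway (92% of clearance) increases to 2.9× activity: 0.92 × 2.9 = 2.668.
The remaining 8% of clearance is unaffected.
Relative clearance = 2.668 + 0.08 = 2.748.
Exposure is unchanged when dose changes in proportion to clearance. New dose = 200 mg × 2.748 = 550 mg.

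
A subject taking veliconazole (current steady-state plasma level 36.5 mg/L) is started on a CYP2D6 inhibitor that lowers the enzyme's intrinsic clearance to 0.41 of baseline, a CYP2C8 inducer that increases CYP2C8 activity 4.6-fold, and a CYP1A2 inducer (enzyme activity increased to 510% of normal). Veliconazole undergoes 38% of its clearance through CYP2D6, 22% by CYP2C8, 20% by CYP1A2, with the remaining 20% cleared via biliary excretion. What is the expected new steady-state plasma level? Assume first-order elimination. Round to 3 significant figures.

CYP2D6: 0.38 × 0.41 = 0.1558
CYP2C8: 0.22 × 4.6 = 1.012
CYP1A2: 0.2 × 5.1 = 1.02
Other: 0.2 (unchanged)
Relative clearance = 0.1558 + 1.012 + 1.02 + 0.2 = 2.3878.
Steady-state plasma level ∝ 1/CL: new value = 36.5 / 2.3878 = 15.3 mg/L.

15.3 mg/L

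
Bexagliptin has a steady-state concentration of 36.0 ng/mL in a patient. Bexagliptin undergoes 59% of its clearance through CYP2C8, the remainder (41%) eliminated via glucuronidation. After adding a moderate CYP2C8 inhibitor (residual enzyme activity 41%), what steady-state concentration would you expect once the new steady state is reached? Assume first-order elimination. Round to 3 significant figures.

CYP2C8: 0.59 × 0.41 = 0.2419
Other: 0.41 (unchanged)
Relative clearance = 0.2419 + 0.41 = 0.6519.
New steady-state concentration = baseline ÷ relative clearance = 36.0 / 0.6519 = 55.2 ng/mL.

55.2 ng/mL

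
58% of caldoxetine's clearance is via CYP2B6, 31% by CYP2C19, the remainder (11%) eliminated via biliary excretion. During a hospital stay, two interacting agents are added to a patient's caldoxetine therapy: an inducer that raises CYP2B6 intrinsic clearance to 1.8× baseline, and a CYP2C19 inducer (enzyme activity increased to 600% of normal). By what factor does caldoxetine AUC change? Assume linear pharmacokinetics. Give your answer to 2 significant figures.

0.33

The CYP2B6 pathway (58% of clearance) rises to 1.8× activity: 0.58 × 1.8 = 1.044.
The CYP2C19 pathway (31% of clearance) rises to 6× activity: 0.31 × 6 = 1.86.
Non-CYP routes (11%) are unchanged.
CL_new/CL_old = 1.044 + 1.86 + 0.11 = 3.014.
AUC ∝ 1/CL: fold-change = 1 / 3.014 = 0.33.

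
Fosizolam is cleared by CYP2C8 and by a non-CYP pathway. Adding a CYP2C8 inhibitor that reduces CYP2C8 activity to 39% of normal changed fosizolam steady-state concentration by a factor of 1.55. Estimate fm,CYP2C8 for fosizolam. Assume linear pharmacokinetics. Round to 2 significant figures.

Let fm be the CYP2C8 fraction. New clearance relative to baseline = fm × 0.39 + (1 − fm).
Steady-state concentration ratio = 1 / (new CL fraction), so new CL fraction = 1 / 1.55 = 0.6452.
fm × 0.39 + 1 − fm = 0.6452  ⇒  fm × (0.39 − 1) = −0.3548  ⇒  fm = 0.58.

0.58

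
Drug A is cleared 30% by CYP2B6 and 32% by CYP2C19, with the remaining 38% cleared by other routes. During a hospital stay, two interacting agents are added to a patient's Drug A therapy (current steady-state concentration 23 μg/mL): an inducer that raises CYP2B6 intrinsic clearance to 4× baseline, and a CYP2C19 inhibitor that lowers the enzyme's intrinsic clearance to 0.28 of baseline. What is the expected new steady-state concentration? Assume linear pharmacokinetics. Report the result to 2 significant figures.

14 μg/mL

The CYP2B6 pathway (30% of clearance) is boosted to 4× activity: 0.3 × 4 = 1.2.
The CYP2C19 pathway (32% of clearance) falls to 0.28× activity: 0.32 × 0.28 = 0.0896.
The remaining 38% of clearance is unaffected.
CL_new/CL_old = 1.2 + 0.0896 + 0.38 = 1.6696.
New steady-state concentration = 23 / 1.6696 = 14 μg/mL (concentration scales inversely with clearance).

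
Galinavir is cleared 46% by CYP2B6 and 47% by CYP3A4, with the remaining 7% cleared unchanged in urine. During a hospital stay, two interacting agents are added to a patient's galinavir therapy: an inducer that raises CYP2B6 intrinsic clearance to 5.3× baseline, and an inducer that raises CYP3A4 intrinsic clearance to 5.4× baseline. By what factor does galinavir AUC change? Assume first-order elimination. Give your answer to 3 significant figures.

The CYP2B6 pathway (46% of clearance) is boosted to 5.3× activity: 0.46 × 5.3 = 2.438.
The CYP3A4 pathway (47% of clearance) increases to 5.4× activity: 0.47 × 5.4 = 2.538.
The remaining 7% of clearance is unaffected.
New clearance relative to baseline: 2.438 + 2.538 + 0.07 = 5.046.
Net AUC ratio = 1 / 5.046 = 0.198.

0.198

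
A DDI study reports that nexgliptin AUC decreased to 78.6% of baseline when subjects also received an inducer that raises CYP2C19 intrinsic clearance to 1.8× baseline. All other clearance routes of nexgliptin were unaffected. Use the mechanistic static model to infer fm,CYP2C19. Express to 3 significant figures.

0.340

Let fm be the CYP2C19 fraction. New clearance relative to baseline = fm × 1.8 + (1 − fm).
AUC ratio = 1 / (new CL fraction), so new CL fraction = 1 / 0.786 = 1.272.
fm × 1.8 + 1 − fm = 1.272  ⇒  fm × (1.8 − 1) = 0.2723  ⇒  fm = 0.340.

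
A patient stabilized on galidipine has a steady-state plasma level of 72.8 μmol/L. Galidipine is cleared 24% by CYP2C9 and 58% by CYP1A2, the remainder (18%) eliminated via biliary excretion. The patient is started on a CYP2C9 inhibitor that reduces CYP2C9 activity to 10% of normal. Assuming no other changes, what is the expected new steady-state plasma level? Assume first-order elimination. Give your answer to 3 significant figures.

92.9 μmol/L

CYP2C9: 0.24 × 0.1 = 0.024
CYP1A2: 0.58 (unchanged)
Other: 0.18 (unchanged)
Relative clearance = 0.024 + 0.58 + 0.18 = 0.784.
Steady-state plasma level ∝ 1/CL, so new value = 72.8 / 0.784 = 92.9 μmol/L.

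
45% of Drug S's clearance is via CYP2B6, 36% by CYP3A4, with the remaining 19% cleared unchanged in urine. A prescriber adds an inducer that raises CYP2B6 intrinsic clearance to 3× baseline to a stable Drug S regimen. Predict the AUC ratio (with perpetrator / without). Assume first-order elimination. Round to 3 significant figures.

The CYP2B6 pathway (45% of clearance) is boosted to 3× activity: 0.45 × 3 = 1.35.
CYP3A4 (36%) and the residual 19% are unaffected.
CL_new/CL_old = 1.35 + 0.36 + 0.19 = 1.9.
AUC is inversely proportional to clearance, so the fold-change is 1 / 1.9 = 0.526.

0.526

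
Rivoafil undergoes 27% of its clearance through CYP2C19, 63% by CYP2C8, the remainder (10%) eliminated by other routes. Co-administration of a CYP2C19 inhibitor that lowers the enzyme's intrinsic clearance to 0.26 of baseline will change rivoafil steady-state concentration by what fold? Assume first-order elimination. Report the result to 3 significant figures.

1.25

The CYP2C19 pathway (27% of clearance) drops to 0.26× activity: 0.27 × 0.26 = 0.0702.
CYP2C8 (63%) and the residual 10% are unaffected.
New clearance relative to baseline: 0.0702 + 0.63 + 0.1 = 0.8002.
Steady-state concentration is inversely proportional to clearance, so the fold-change is 1 / 0.8002 = 1.25.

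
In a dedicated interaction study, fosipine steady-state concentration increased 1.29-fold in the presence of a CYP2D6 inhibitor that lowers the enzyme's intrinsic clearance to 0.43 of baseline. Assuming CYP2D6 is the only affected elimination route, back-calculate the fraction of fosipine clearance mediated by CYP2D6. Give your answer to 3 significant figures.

0.394

Let fm be the CYP2D6 fraction. New clearance relative to baseline = fm × 0.43 + (1 − fm).
Steady-state concentration ratio = 1 / (new CL fraction), so new CL fraction = 1 / 1.29 = 0.7752.
fm × 0.43 + 1 − fm = 0.7752  ⇒  fm × (0.43 − 1) = −0.2248  ⇒  fm = 0.394.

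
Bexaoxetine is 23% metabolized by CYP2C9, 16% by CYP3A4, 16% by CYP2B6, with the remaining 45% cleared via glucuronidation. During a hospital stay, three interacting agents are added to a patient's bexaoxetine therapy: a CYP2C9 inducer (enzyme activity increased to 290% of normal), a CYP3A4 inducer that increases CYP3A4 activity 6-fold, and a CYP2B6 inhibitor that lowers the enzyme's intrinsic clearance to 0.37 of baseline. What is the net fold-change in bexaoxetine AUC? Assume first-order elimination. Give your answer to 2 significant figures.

0.47

CYP2C9: 0.23 × 2.9 = 0.667
CYP3A4: 0.16 × 6 = 0.96
CYP2B6: 0.16 × 0.37 = 0.0592
Other: 0.45 (unchanged)
Relative clearance = 0.667 + 0.96 + 0.0592 + 0.45 = 2.1362.
Net AUC ratio = 1 / 2.1362 = 0.47.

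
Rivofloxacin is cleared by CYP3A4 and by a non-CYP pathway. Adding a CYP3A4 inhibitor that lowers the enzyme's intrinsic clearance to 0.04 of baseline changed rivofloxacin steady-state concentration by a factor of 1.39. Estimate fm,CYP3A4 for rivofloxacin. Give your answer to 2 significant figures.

Let x = fm,CYP3A4. Because steady-state concentration ∝ 1/CL, relative clearance fell to 1/1.39 = 0.7194.
Only the CYP3A4 route changed, so 0.7194 = x·0.04 + (1 − x), giving x = 0.29.

0.29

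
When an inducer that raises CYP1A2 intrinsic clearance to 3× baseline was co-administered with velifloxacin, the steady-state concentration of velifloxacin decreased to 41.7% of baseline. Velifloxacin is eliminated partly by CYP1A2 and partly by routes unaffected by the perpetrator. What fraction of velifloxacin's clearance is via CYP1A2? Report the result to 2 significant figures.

Write x for the fraction cleared via CYP1A2. The observed steady-state concentration change means clearance rose to 1/0.417 = 2.398 of baseline.
Only the CYP1A2 route changed, so 2.398 = x·3 + (1 − x), giving x = 0.70.

0.70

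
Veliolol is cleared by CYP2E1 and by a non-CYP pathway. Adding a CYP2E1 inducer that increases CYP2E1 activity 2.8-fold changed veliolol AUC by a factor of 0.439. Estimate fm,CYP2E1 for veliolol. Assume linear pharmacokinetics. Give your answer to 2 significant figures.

Let x = fm,CYP2E1. Because AUC ∝ 1/CL, relative clearance rose to 1/0.439 = 2.278.
Only the CYP2E1 route changed, so 2.278 = x·2.8 + (1 − x), giving x = 0.71.

0.71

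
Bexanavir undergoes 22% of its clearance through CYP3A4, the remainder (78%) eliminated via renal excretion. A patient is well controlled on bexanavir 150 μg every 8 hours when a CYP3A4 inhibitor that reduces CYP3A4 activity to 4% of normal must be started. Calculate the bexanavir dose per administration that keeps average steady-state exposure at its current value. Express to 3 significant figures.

The CYP3A4 pathway (22% of clearance) falls to 0.04× activity: 0.22 × 0.04 = 0.0088.
The remaining 78% of clearance is unaffected.
Relative clearance = 0.0088 + 0.78 = 0.7888.
Css,avg = (dose rate)/CL, so holding Css fixed requires dose ∝ CL: 150 × 0.7888 = 118 μg.

118 μg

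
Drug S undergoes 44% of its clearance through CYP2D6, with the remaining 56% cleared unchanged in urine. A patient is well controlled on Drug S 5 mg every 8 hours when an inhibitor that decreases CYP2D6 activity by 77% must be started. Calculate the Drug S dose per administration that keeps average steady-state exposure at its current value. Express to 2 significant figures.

The CYP2D6 pathway (44% of clearance) drops to 0.23× activity: 0.44 × 0.23 = 0.1012.
Non-CYP routes (56%) are unchanged.
Relative clearance = 0.1012 + 0.56 = 0.6612.
Css,avg = (dose rate)/CL, so holding Css fixed requires dose ∝ CL: 5 × 0.6612 = 3.3 mg.

3.3 mg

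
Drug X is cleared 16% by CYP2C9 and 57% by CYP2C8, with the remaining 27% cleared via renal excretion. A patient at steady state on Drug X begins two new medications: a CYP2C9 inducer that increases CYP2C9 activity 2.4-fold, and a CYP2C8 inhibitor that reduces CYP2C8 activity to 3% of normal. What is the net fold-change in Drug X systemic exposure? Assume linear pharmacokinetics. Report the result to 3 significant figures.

1.49

The CYP2C9 pathway (16% of clearance) rises to 2.4× activity: 0.16 × 2.4 = 0.384.
The CYP2C8 pathway (57% of clearance) is reduced to 0.03× activity: 0.57 × 0.03 = 0.0171.
The remaining 27% of clearance is unaffected.
New clearance relative to baseline: 0.384 + 0.0171 + 0.27 = 0.6711.
Systemic exposure ∝ 1/CL: fold-change = 1 / 0.6711 = 1.49.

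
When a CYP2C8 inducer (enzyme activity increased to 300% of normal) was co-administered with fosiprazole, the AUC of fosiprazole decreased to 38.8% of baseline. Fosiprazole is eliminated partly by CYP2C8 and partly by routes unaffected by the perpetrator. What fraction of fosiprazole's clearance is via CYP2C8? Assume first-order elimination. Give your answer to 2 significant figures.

0.79

Let fm be the CYP2C8 fraction. New clearance relative to baseline = fm × 3 + (1 − fm).
AUC ratio = 1 / (new CL fraction), so new CL fraction = 1 / 0.388 = 2.577.
fm × 3 + 1 − fm = 2.577  ⇒  fm × (3 − 1) = 1.577  ⇒  fm = 0.79.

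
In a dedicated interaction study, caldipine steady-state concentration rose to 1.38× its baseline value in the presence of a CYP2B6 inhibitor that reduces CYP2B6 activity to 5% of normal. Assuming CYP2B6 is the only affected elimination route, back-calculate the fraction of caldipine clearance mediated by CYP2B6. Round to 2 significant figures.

0.29

Let fm be the CYP2B6 fraction. New clearance relative to baseline = fm × 0.05 + (1 − fm).
Steady-state concentration ratio = 1 / (new CL fraction), so new CL fraction = 1 / 1.38 = 0.7246.
fm × 0.05 + 1 − fm = 0.7246  ⇒  fm × (0.05 − 1) = −0.2754  ⇒  fm = 0.29.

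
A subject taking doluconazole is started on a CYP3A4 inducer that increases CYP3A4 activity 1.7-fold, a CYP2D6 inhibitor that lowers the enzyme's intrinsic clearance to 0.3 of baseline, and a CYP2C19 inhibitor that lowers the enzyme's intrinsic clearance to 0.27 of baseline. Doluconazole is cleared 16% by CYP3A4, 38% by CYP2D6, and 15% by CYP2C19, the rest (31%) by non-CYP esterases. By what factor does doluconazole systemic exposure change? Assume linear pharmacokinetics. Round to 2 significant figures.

1.4

The CYP3A4 pathway (16% of clearance) increases to 1.7× activity: 0.16 × 1.7 = 0.272.
The CYP2D6 pathway (38% of clearance) falls to 0.3× activity: 0.38 × 0.3 = 0.114.
The CYP2C19 pathway (15% of clearance) is reduced to 0.27× activity: 0.15 × 0.27 = 0.0405.
Non-CYP routes (31%) are unchanged.
Relative clearance = 0.272 + 0.114 + 0.0405 + 0.31 = 0.7365.
Systemic exposure ∝ 1/CL: fold-change = 1 / 0.7365 = 1.4.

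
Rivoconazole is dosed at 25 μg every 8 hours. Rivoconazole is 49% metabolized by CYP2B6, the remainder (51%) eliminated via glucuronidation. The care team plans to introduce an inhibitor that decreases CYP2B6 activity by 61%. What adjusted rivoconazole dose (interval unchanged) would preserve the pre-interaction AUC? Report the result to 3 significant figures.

The CYP2B6 pathway (49% of clearance) is reduced to 0.39× activity: 0.49 × 0.39 = 0.1911.
The remaining 51% of clearance is unaffected.
New clearance relative to baseline: 0.1911 + 0.51 = 0.7011.
Exposure is unchanged when dose changes in proportion to clearance. New dose = 25 μg × 0.7011 = 17.5 μg.

17.5 μg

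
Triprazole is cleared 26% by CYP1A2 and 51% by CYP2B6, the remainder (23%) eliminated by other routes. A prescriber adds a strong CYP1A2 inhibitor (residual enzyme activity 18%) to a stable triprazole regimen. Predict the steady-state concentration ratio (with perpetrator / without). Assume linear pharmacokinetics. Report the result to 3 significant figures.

1.27

CYP1A2: 0.26 × 0.18 = 0.0468
CYP2B6: 0.51 (unchanged)
Other: 0.23 (unchanged)
Relative clearance = 0.0468 + 0.51 + 0.23 = 0.7868.
Since steady-state concentration ∝ 1/CL, the ratio is 1 / 0.7868 = 1.27.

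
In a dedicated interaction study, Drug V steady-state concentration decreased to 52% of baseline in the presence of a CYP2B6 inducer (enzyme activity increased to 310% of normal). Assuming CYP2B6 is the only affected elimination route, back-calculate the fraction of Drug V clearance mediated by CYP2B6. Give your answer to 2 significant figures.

0.44

Call the CYP2B6 fraction fm. After the interaction, CL_new/CL_old = fm × 3.1 + (1 − fm).
Steady-state concentration ratio = 1 / (new CL fraction), so new CL fraction = 1 / 0.520 = 1.923.
fm × 3.1 + 1 − fm = 1.923  ⇒  fm × (3.1 − 1) = 0.9231  ⇒  fm = 0.44.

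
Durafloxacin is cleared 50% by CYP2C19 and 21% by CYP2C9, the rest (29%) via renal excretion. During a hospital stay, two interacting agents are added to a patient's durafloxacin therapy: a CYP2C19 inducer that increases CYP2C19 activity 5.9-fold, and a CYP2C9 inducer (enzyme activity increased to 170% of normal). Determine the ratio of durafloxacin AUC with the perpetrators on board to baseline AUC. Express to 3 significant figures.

The CYP2C19 pathway (50% of clearance) is boosted to 5.9× activity: 0.5 × 5.9 = 2.95.
The CYP2C9 pathway (21% of clearance) rises to 1.7× activity: 0.21 × 1.7 = 0.357.
Non-CYP routes (29%) are unchanged.
Relative clearance = 2.95 + 0.357 + 0.29 = 3.597.
Net AUC ratio = 1 / 3.597 = 0.278.

0.278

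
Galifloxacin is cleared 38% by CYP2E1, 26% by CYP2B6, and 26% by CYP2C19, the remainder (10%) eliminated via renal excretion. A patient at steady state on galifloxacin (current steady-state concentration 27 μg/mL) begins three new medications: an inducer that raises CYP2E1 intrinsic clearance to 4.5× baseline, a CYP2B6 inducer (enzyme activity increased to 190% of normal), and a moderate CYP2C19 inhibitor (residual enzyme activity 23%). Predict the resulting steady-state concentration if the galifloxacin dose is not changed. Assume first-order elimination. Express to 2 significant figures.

The CYP2E1 pathway (38% of clearance) increases to 4.5× activity: 0.38 × 4.5 = 1.71.
The CYP2B6 pathway (26% of clearance) is boosted to 1.9× activity: 0.26 × 1.9 = 0.494.
The CYP2C19 pathway (26% of clearance) falls to 0.23× activity: 0.26 × 0.23 = 0.0598.
The remaining 10% of clearance is unaffected.
Relative clearance = 1.71 + 0.494 + 0.0598 + 0.1 = 2.3638.
Steady-state concentration ∝ 1/CL: new value = 27 / 2.3638 = 11 μg/mL.

11 μg/mL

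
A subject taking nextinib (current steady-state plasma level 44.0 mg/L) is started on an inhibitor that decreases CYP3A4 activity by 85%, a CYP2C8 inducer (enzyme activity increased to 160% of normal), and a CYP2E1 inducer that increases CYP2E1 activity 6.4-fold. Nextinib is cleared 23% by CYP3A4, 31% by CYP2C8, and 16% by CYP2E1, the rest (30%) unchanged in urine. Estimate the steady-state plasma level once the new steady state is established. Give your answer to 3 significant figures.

23.7 mg/L

CYP3A4: 0.23 × 0.15 = 0.0345
CYP2C8: 0.31 × 1.6 = 0.496
CYP2E1: 0.16 × 6.4 = 1.024
Other: 0.3 (unchanged)
CL_new/CL_old = 0.0345 + 0.496 + 1.024 + 0.3 = 1.8545.
New steady-state plasma level = 44.0 / 1.8545 = 23.7 mg/L (concentration scales inversely with clearance).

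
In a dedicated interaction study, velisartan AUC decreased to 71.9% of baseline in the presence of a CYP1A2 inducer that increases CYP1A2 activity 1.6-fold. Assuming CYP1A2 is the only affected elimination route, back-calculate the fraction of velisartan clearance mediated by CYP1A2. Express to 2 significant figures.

CL'/CL = 1 / 0.719 = 1.391
1.6·fm + (1 − fm) = 1.391
fm = (1.391 − 1) / (1.6 − 1) = 0.65

0.65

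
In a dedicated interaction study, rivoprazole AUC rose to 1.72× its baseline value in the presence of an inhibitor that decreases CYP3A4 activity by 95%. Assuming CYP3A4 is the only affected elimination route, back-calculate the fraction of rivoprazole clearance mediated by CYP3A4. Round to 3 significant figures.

0.441

Let fm be the CYP3A4 fraction. New clearance relative to baseline = fm × 0.05 + (1 − fm).
AUC ratio = 1 / (new CL fraction), so new CL fraction = 1 / 1.72 = 0.5814.
fm × 0.05 + 1 − fm = 0.5814  ⇒  fm × (0.05 − 1) = −0.4186  ⇒  fm = 0.441.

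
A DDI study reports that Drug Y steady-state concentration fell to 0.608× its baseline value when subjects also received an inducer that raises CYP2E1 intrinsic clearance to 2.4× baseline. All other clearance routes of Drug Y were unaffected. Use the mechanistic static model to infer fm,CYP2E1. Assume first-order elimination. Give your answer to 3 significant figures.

0.461

Let x = fm,CYP2E1. Because steady-state concentration ∝ 1/CL, relative clearance rose to 1/0.608 = 1.645.
Only the CYP2E1 route changed, so 1.645 = x·2.4 + (1 − x), giving x = 0.461.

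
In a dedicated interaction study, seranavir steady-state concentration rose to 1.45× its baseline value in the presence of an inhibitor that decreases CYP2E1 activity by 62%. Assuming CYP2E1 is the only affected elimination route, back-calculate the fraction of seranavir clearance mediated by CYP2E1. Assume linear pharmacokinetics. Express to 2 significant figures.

Write x for the fraction cleared via CYP2E1. The observed steady-state concentration change means clearance fell to 1/1.45 = 0.6897 of baseline.
Setting x·0.38 + (1 − x) = 0.6897 and solving: x = (0.6897 − 1)/(0.38 − 1) = 0.50.

0.50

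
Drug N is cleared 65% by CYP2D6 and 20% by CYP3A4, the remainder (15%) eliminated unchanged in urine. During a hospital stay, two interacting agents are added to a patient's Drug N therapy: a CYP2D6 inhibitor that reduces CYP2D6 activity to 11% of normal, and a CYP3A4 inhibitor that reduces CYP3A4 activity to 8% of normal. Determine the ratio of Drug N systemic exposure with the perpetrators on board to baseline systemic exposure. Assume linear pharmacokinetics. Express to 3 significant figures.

4.21

The CYP2D6 pathway (65% of clearance) falls to 0.11× activity: 0.65 × 0.11 = 0.0715.
The CYP3A4 pathway (20% of clearance) is reduced to 0.08× activity: 0.2 × 0.08 = 0.016.
The remaining 15% of clearance is unaffected.
CL_new/CL_old = 0.0715 + 0.016 + 0.15 = 0.2375.
Systemic exposure ∝ 1/CL: fold-change = 1 / 0.2375 = 4.21.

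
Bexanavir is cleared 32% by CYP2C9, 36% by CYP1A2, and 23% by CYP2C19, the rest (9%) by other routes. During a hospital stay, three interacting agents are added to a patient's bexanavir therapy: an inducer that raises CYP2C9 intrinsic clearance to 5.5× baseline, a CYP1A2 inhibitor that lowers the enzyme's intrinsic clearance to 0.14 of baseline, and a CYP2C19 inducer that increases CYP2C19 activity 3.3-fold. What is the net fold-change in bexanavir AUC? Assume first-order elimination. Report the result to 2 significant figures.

The CYP2C9 pathway (32% of clearance) increases to 5.5× activity: 0.32 × 5.5 = 1.76.
The CYP1A2 pathway (36% of clearance) drops to 0.14× activity: 0.36 × 0.14 = 0.0504.
The CYP2C19 pathway (23% of clearance) increases to 3.3× activity: 0.23 × 3.3 = 0.759.
Non-CYP routes (9%) are unchanged.
Relative clearance = 1.76 + 0.0504 + 0.759 + 0.09 = 2.6594.
Net AUC ratio = 1 / 2.6594 = 0.38.

0.38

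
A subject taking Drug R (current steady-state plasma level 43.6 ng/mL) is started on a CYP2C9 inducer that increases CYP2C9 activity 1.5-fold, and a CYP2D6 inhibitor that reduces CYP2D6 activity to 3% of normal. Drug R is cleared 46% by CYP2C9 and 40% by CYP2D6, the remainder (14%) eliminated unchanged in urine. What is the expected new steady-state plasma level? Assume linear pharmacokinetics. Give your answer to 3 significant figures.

CYP2C9: 0.46 × 1.5 = 0.69
CYP2D6: 0.4 × 0.03 = 0.012
Other: 0.14 (unchanged)
CL_new/CL_old = 0.69 + 0.012 + 0.14 = 0.842.
Dividing the baseline by the relative clearance: 43.6 / 0.842 = 51.8 ng/mL.

51.8 ng/mL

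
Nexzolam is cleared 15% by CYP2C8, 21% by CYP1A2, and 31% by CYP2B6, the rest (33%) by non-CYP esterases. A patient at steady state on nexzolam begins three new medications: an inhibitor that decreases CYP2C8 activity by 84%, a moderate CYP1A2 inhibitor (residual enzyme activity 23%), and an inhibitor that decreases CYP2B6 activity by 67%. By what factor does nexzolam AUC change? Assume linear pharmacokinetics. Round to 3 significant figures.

1.98

The CYP2C8 pathway (15% of clearance) drops to 0.16× activity: 0.15 × 0.16 = 0.024.
The CYP1A2 pathway (21% of clearance) is reduced to 0.23× activity: 0.21 × 0.23 = 0.0483.
The CYP2B6 pathway (31% of clearance) is reduced to 0.33× activity: 0.31 × 0.33 = 0.1023.
Non-CYP routes (33%) are unchanged.
New clearance relative to baseline: 0.024 + 0.0483 + 0.1023 + 0.33 = 0.5046.
Net AUC ratio = 1 / 0.5046 = 1.98.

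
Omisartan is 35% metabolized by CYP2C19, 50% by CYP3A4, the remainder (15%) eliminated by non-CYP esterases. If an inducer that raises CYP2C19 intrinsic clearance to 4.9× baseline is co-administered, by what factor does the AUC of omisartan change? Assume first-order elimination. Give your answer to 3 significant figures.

CYP2C19: 0.35 × 4.9 = 1.715
CYP3A4: 0.5 (unchanged)
Other: 0.15 (unchanged)
New clearance relative to baseline: 1.715 + 0.5 + 0.15 = 2.365.
AUC ratio = CL_old/CL_new = 1 / 2.365 = 0.423.

0.423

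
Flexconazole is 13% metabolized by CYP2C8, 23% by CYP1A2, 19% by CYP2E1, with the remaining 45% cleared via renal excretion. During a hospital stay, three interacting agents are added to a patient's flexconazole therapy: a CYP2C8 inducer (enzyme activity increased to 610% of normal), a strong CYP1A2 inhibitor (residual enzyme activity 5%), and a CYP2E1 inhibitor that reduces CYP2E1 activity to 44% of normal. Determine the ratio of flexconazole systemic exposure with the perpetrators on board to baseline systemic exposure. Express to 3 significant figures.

The CYP2C8 pathway (13% of clearance) rises to 6.1× activity: 0.13 × 6.1 = 0.793.
The CYP1A2 pathway (23% of clearance) is reduced to 0.05× activity: 0.23 × 0.05 = 0.0115.
The CYP2E1 pathway (19% of clearance) falls to 0.44× activity: 0.19 × 0.44 = 0.0836.
The remaining 45% of clearance is unaffected.
Relative clearance = 0.793 + 0.0115 + 0.0836 + 0.45 = 1.3381.
Because systemic exposure varies inversely with clearance, the combined effect is 1 / 1.3381 = 0.747.

0.747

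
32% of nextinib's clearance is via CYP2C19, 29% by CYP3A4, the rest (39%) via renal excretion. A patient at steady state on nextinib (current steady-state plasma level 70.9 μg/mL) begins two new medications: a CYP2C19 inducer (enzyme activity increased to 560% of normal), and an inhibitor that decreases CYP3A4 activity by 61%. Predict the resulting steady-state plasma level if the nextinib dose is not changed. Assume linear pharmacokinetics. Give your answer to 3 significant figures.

30.9 μg/mL

CYP2C19: 0.32 × 5.6 = 1.792
CYP3A4: 0.29 × 0.39 = 0.1131
Other: 0.39 (unchanged)
Relative clearance = 1.792 + 0.1131 + 0.39 = 2.2951.
Dividing the baseline by the relative clearance: 70.9 / 2.2951 = 30.9 μg/mL.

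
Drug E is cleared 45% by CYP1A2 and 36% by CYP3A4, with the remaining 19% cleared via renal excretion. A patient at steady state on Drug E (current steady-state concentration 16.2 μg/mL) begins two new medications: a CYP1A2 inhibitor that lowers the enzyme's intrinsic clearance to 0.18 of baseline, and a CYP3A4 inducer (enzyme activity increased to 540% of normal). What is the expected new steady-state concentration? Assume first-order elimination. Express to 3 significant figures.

The CYP1A2 pathway (45% of clearance) falls to 0.18× activity: 0.45 × 0.18 = 0.081.
The CYP3A4 pathway (36% of clearance) rises to 5.4× activity: 0.36 × 5.4 = 1.944.
Non-CYP routes (19%) are unchanged.
CL_new/CL_old = 0.081 + 1.944 + 0.19 = 2.215.
Steady-state concentration ∝ 1/CL: new value = 16.2 / 2.215 = 7.31 μg/mL.

7.31 μg/mL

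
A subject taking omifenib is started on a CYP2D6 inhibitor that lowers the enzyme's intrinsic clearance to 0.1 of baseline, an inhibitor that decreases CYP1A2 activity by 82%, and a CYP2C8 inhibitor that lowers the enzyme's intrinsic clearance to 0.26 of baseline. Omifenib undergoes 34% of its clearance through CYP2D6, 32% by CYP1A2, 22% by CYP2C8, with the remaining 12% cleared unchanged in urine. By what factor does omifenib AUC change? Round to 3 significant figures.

CYP2D6: 0.34 × 0.1 = 0.034
CYP1A2: 0.32 × 0.18 = 0.0576
CYP2C8: 0.22 × 0.26 = 0.0572
Other: 0.12 (unchanged)
Relative clearance = 0.034 + 0.0576 + 0.0572 + 0.12 = 0.2688.
Net AUC ratio = 1 / 0.2688 = 3.72.

3.72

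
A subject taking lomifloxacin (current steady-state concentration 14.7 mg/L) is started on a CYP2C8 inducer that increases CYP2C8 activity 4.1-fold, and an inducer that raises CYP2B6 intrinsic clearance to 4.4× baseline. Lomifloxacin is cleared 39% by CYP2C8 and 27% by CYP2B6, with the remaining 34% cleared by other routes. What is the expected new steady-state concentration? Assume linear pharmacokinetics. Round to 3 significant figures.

4.70 mg/L

The CYP2C8 pathway (39% of clearance) increases to 4.1× activity: 0.39 × 4.1 = 1.599.
The CYP2B6 pathway (27% of clearance) increases to 4.4× activity: 0.27 × 4.4 = 1.188.
The remaining 34% of clearance is unaffected.
Relative clearance = 1.599 + 1.188 + 0.34 = 3.127.
Steady-state concentration ∝ 1/CL: new value = 14.7 / 3.127 = 4.70 mg/L.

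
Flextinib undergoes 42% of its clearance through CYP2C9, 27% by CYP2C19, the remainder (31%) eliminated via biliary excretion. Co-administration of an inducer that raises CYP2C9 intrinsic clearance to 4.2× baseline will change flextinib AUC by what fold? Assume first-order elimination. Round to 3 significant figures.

0.427

The CYP2C9 pathway (42% of clearance) is boosted to 4.2× activity: 0.42 × 4.2 = 1.764.
CYP2C19 (27%) and the residual 31% are unaffected.
CL_new/CL_old = 1.764 + 0.27 + 0.31 = 2.344.
AUC ratio = CL_old/CL_new = 1 / 2.344 = 0.427.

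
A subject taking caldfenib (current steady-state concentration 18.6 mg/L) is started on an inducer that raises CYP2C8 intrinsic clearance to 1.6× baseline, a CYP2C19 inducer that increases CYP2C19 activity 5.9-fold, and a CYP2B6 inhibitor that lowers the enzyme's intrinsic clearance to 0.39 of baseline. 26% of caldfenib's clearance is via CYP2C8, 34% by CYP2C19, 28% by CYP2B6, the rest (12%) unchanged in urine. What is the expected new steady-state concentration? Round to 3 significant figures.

7.02 mg/L

The CYP2C8 pathway (26% of clearance) is boosted to 1.6× activity: 0.26 × 1.6 = 0.416.
The CYP2C19 pathway (34% of clearance) is boosted to 5.9× activity: 0.34 × 5.9 = 2.006.
The CYP2B6 pathway (28% of clearance) drops to 0.39× activity: 0.28 × 0.39 = 0.1092.
Non-CYP routes (12%) are unchanged.
CL_new/CL_old = 0.416 + 2.006 + 0.1092 + 0.12 = 2.6512.
Steady-state concentration ∝ 1/CL: new value = 18.6 / 2.6512 = 7.02 mg/L.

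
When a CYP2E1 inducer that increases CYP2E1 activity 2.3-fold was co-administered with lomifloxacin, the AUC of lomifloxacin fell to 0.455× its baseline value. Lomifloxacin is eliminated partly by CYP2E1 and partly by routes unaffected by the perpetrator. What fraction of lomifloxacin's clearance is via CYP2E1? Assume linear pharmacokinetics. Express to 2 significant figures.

0.92

Write x for the fraction cleared via CYP2E1. The observed AUC change means clearance rose to 1/0.455 = 2.198 of baseline.
Setting x·2.3 + (1 − x) = 2.198 and solving: x = (2.198 − 1)/(2.3 − 1) = 0.92.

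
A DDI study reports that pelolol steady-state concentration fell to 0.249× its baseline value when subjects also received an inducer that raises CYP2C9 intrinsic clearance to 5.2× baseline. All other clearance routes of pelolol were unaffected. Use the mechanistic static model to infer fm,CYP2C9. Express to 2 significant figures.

Call the CYP2C9 fraction fm. After the interaction, CL_new/CL_old = fm × 5.2 + (1 − fm).
Steady-state concentration ratio = 1 / (new CL fraction), so new CL fraction = 1 / 0.249 = 4.016.
fm × 5.2 + 1 − fm = 4.016  ⇒  fm × (5.2 − 1) = 3.016  ⇒  fm = 0.72.

0.72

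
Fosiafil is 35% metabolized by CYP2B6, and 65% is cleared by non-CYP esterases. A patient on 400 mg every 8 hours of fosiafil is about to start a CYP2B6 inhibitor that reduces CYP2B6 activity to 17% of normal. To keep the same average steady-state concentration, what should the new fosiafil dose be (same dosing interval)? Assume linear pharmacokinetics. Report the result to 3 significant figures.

CYP2B6: 0.35 × 0.17 = 0.0595
Other: 0.65 (unchanged)
New clearance relative to baseline: 0.0595 + 0.65 = 0.7095.
Css,avg = (dose rate)/CL, so holding Css fixed requires dose ∝ CL: 400 × 0.7095 = 284 mg.

284 mg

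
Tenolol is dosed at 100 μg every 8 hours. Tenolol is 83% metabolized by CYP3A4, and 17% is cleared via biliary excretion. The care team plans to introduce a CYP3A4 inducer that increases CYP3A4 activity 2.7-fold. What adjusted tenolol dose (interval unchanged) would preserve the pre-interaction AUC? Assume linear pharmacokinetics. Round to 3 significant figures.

CYP3A4: 0.83 × 2.7 = 2.241
Other: 0.17 (unchanged)
Relative clearance = 2.241 + 0.17 = 2.411.
Exposure is unchanged when dose changes in proportion to clearance. New dose = 100 μg × 2.411 = 241 μg.

241 μg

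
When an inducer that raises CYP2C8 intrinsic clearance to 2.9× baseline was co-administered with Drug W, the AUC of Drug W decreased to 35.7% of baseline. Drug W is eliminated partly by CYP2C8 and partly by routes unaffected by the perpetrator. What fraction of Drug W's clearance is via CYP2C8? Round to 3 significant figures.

CL'/CL = 1 / 0.357 = 2.801
2.9·fm + (1 − fm) = 2.801
fm = (2.801 − 1) / (2.9 − 1) = 0.948

0.948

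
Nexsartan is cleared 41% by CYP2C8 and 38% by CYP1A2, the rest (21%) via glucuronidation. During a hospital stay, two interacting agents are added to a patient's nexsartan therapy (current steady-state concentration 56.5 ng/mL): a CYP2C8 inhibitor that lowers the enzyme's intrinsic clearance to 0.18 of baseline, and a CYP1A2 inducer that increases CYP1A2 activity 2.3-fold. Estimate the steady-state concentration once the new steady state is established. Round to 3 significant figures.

The CYP2C8 pathway (41% of clearance) is reduced to 0.18× activity: 0.41 × 0.18 = 0.0738.
The CYP1A2 pathway (38% of clearance) increases to 2.3× activity: 0.38 × 2.3 = 0.874.
The remaining 21% of clearance is unaffected.
Relative clearance = 0.0738 + 0.874 + 0.21 = 1.1578.
Steady-state concentration ∝ 1/CL: new value = 56.5 / 1.1578 = 48.8 ng/mL.

48.8 ng/mL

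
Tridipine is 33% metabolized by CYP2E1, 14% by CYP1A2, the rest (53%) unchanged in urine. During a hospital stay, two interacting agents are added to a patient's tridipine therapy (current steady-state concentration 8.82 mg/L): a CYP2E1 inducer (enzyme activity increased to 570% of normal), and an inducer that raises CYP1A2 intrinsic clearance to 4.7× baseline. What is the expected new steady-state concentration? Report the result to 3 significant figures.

The CYP2E1 pathway (33% of clearance) rises to 5.7× activity: 0.33 × 5.7 = 1.881.
The CYP1A2 pathway (14% of clearance) increases to 4.7× activity: 0.14 × 4.7 = 0.658.
The remaining 53% of clearance is unaffected.
CL_new/CL_old = 1.881 + 0.658 + 0.53 = 3.069.
New steady-state concentration = 8.82 / 3.069 = 2.87 mg/L (concentration scales inversely with clearance).

2.87 mg/L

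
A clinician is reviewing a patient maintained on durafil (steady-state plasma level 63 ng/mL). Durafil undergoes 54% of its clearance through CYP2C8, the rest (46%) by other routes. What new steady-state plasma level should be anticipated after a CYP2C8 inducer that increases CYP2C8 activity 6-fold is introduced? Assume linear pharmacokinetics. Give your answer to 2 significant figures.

CYP2C8: 0.54 × 6 = 3.24
Other: 0.46 (unchanged)
CL_new/CL_old = 3.24 + 0.46 = 3.7.
Steady-state plasma level ∝ 1/CL, so new value = 63 / 3.7 = 17 ng/mL.

17 ng/mL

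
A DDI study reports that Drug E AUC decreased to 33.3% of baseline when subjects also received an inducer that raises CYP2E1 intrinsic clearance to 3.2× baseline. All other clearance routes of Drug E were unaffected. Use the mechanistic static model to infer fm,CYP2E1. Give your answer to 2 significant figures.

Let x = fm,CYP2E1. Because AUC ∝ 1/CL, relative clearance rose to 1/0.333 = 3.003.
Only the CYP2E1 route changed, so 3.003 = x·3.2 + (1 − x), giving x = 0.91.

0.91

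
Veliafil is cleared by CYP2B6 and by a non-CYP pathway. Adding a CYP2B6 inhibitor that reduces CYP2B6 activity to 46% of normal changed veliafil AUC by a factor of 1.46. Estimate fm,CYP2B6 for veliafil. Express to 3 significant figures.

0.583

Let fm be the CYP2B6 fraction. New clearance relative to baseline = fm × 0.46 + (1 − fm).
AUC ratio = 1 / (new CL fraction), so new CL fraction = 1 / 1.46 = 0.6849.
fm × 0.46 + 1 − fm = 0.6849  ⇒  fm × (0.46 − 1) = −0.3151  ⇒  fm = 0.583.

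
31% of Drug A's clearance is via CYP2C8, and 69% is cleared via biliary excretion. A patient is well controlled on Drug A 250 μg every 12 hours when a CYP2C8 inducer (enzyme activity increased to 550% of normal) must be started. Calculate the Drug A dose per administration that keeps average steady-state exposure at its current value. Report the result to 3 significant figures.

599 μg

The CYP2C8 pathway (31% of clearance) is boosted to 5.5× activity: 0.31 × 5.5 = 1.705.
Non-CYP routes (69%) are unchanged.
CL_new/CL_old = 1.705 + 0.69 = 2.395.
Css,avg = (dose rate)/CL, so holding Css fixed requires dose ∝ CL: 250 × 2.395 = 599 μg.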